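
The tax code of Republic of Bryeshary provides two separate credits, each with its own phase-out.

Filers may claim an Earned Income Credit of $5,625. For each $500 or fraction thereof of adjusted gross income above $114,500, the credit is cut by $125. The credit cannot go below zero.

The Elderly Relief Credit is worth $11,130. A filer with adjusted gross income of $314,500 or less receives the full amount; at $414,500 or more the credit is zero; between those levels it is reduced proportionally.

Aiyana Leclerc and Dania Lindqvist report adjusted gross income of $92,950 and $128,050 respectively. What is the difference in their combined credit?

$3,500

Aiyana ($92,950): Earned Income Credit: $92,950 is at or below the $114,500 threshold, so the full $5,625 applies. Elderly Relief Credit: $92,950 is at or below the $314,500 threshold, so the full $11,130 applies. total $5,625 + $11,130 = $16,755
Dania ($128,050): Earned Income Credit: income exceeds $114,500 by $13,550, which is 28 full-or-partial $500 increments; reduction = 28 × $125 = $3,500, leaving $2,125. Elderly Relief Credit: $128,050 is at or below the $314,500 threshold, so the full $11,130 applies. total $2,125 + $11,130 = $13,255
Difference: |$16,755 − $13,255| = $3,500.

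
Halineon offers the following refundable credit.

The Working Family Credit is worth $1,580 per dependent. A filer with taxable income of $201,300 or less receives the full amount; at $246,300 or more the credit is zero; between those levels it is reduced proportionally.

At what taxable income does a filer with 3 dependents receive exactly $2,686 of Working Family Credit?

Full credit = 3 × $1,580 = $4,740.
$2,686 is 2,686/4,740 of the full $4,740, so 2,054/4,740 of the $45,000 range has been used: income = $201,300 + $45,000 × 2,054/4,740 = $220,800.

$220,800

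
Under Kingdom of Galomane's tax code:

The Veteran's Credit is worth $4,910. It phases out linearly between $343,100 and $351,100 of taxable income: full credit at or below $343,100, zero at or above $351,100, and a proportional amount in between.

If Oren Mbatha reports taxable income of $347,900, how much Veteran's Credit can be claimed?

$1,964

Veteran's Credit: $347,900 is $4,800 into a $8,000 phase-out range, leaving 3,200/8,000 of the credit: $4,910 × 3,200/8,000 = $1,964.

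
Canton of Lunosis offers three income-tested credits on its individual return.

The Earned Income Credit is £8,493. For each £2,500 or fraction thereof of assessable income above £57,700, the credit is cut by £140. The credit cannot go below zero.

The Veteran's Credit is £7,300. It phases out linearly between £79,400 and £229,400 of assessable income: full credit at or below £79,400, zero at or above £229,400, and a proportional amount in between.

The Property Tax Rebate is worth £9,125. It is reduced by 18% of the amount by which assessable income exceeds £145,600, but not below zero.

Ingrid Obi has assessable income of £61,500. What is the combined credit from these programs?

£24,638

Earned Income Credit: income exceeds £57,700 by £3,800, which is 2 full-or-partial £2,500 increments; reduction = 2 × £140 = £280, leaving £8,213.
Veteran's Credit: £61,500 is at or below the £79,400 threshold, so the full £7,300 applies.
Property Tax Rebate: £61,500 is at or below the £145,600 threshold, so the full £9,125 applies.
Total: £8,213 + £7,300 + £9,125 = £24,638.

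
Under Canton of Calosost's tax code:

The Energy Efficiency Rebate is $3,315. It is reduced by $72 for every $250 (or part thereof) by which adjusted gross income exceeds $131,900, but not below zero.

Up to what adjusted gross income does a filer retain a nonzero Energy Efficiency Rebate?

After 46 increments the reduction is 46 × $72 = $3,312, leaving $3; one more increment wipes it out. Increment 46 ends at excess 46 × $250 = $11,500, so the highest qualifying income is $131,900 + $11,500 = $143,400.

$143,400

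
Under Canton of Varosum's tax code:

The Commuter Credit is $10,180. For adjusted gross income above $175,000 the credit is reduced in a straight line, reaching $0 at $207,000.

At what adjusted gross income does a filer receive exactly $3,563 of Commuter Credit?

$195,800

$3,563 is 3,563/10,180 of the full $10,180, so 6,617/10,180 of the $32,000 range has been used: income = $175,000 + $32,000 × 6,617/10,180 = $195,800.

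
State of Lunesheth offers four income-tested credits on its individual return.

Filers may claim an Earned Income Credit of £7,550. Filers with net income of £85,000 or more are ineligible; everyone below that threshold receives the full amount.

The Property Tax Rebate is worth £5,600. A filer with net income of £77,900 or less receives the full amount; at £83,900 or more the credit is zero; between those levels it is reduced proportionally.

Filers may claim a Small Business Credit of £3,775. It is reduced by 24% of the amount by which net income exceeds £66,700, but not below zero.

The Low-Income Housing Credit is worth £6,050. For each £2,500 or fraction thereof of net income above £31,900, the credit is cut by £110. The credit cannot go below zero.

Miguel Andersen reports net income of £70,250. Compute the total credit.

£20,363

Earned Income Credit: £70,250 is below the £85,000 cutoff, so the full £7,550 applies.
Property Tax Rebate: £70,250 is at or below the £77,900 threshold, so the full £5,600 applies.
Small Business Credit: 24% of the £3,550 excess over £66,700 is £852; credit = £3,775 − £852 = £2,923.
Low-Income Housing Credit: income exceeds £31,900 by £38,350, which is 16 full-or-partial £2,500 increments; reduction = 16 × £110 = £1,760, leaving £4,290.
Total: £7,550 + £5,600 + £2,923 + £4,290 = £20,363.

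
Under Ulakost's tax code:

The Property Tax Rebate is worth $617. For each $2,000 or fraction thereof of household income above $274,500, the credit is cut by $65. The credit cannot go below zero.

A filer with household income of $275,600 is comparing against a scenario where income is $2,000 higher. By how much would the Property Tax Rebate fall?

$65

At $275,600 — income exceeds $274,500 by $1,100, which is 1 full-or-partial $2,000 increment; reduction = 1 × $65 = $65, leaving $552.
At $277,600 — income exceeds $274,500 by $3,100, which is 2 full-or-partial $2,000 increments; reduction = 2 × $65 = $130, leaving $487.
Lost: $552 − $487 = $65.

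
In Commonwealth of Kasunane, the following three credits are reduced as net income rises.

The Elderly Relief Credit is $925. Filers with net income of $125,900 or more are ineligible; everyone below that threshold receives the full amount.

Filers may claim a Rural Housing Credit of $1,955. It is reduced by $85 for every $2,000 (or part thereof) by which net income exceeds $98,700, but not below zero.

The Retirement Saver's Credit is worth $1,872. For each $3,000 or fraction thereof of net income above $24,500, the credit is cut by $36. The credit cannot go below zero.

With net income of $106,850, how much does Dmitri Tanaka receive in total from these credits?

Elderly Relief Credit: $106,850 is below the $125,900 cutoff, so the full $925 applies.
Rural Housing Credit: income exceeds $98,700 by $8,150, which is 5 full-or-partial $2,000 increments; reduction = 5 × $85 = $425, leaving $1,530.
Retirement Saver's Credit: income exceeds $24,500 by $82,350, which is 28 full-or-partial $3,000 increments; reduction = 28 × $36 = $1,008, leaving $864.
Total: $925 + $1,530 + $864 = $3,319.

$3,319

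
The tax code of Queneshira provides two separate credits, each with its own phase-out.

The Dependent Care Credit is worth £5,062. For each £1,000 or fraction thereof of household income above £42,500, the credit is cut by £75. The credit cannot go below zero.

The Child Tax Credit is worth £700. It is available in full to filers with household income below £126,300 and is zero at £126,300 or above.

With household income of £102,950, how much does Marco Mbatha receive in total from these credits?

Dependent Care Credit: income exceeds £42,500 by £60,450, which is 61 full-or-partial £1,000 increments; reduction = 61 × £75 = £4,575, leaving £487.
Child Tax Credit: £102,950 is below the £126,300 cutoff, so the full £700 applies.
Total: £487 + £700 = £1,187.

£1,187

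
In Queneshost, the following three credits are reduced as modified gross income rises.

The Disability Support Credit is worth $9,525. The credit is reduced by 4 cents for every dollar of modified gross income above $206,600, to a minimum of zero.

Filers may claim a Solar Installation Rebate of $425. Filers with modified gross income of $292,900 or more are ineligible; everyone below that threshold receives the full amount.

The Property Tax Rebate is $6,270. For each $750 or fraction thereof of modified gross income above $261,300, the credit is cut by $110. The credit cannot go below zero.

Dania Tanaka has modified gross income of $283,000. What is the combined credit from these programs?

Disability Support Credit: 4% of the $76,400 excess over $206,600 is $3,056; credit = $9,525 − $3,056 = $6,469.
Solar Installation Rebate: $283,000 is below the $292,900 cutoff, so the full $425 applies.
Property Tax Rebate: income exceeds $261,300 by $21,700, which is 29 full-or-partial $750 increments; reduction = 29 × $110 = $3,190, leaving $3,080.
Total: $6,469 + $425 + $3,080 = $9,974.

$9,974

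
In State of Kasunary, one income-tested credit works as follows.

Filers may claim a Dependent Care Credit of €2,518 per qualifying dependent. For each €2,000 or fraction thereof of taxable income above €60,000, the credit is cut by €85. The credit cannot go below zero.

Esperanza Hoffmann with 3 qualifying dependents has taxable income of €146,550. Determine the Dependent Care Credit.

Dependent Care Credit: base = 3 × €2,518 = €7,554. income exceeds €60,000 by €86,550, which is 44 full-or-partial €2,000 increments; reduction = 44 × €85 = €3,740, leaving €3,814.

€3,814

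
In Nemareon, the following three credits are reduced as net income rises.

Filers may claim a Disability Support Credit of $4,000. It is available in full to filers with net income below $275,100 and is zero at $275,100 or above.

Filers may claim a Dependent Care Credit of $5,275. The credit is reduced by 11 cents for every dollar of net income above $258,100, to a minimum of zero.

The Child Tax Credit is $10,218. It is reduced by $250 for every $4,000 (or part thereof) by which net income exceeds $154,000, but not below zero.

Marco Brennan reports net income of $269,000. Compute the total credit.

Disability Support Credit: $269,000 is below the $275,100 cutoff, so the full $4,000 applies.
Dependent Care Credit: 11% of the $10,900 excess over $258,100 is $1,199; credit = $5,275 − $1,199 = $4,076.
Child Tax Credit: income exceeds $154,000 by $115,000, which is 29 full-or-partial $4,000 increments; reduction = 29 × $250 = $7,250, leaving $2,968.
Total: $4,000 + $4,076 + $2,968 = $11,044.

$11,044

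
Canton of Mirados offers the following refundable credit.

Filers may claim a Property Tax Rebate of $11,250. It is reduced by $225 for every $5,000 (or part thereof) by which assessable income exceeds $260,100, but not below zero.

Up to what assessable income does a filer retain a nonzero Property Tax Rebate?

$505,100

After 49 increments the reduction is 49 × $225 = $11,025, leaving $225; one more increment wipes it out. Increment 49 ends at excess 49 × $5,000 = $245,000, so the highest qualifying income is $260,100 + $245,000 = $505,100.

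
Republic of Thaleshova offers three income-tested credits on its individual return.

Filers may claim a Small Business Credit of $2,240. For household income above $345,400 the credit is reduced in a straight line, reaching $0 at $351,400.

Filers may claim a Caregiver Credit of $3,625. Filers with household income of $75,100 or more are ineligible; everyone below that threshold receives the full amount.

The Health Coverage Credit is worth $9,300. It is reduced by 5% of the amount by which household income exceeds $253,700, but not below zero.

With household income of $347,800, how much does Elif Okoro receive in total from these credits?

$5,939

Small Business Credit: $347,800 is $2,400 into a $6,000 phase-out range, leaving 3,600/6,000 of the credit: $2,240 × 3,600/6,000 = $1,344.
Caregiver Credit: $347,800 meets or exceeds the $75,100 cutoff, so the credit is $0.
Health Coverage Credit: 5% of the $94,100 excess over $253,700 is $4,705; credit = $9,300 − $4,705 = $4,595.
Total: $1,344 + $0 + $4,595 = $5,939.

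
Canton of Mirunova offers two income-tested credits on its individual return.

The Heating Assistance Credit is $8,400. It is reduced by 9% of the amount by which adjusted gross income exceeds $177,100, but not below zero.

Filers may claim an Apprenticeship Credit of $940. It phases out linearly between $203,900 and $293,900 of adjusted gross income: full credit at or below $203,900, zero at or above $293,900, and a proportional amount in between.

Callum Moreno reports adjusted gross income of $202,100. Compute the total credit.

$7,090

Heating Assistance Credit: 9% of the $25,000 excess over $177,100 is $2,250; credit = $8,400 − $2,250 = $6,150.
Apprenticeship Credit: $202,100 is at or below the $203,900 threshold, so the full $940 applies.
Total: $6,150 + $940 = $7,090.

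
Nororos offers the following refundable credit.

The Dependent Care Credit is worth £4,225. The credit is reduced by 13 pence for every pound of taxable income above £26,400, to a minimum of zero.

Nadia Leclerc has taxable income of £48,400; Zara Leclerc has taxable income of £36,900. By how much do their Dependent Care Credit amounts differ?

£1,495

Nadia (£48,400): Dependent Care Credit: 13% of the £22,000 excess over £26,400 is £2,860; credit = £4,225 − £2,860 = £1,365.
Zara (£36,900): Dependent Care Credit: 13% of the £10,500 excess over £26,400 is £1,365; credit = £4,225 − £1,365 = £2,860.
Difference: |£1,365 − £2,860| = £1,495.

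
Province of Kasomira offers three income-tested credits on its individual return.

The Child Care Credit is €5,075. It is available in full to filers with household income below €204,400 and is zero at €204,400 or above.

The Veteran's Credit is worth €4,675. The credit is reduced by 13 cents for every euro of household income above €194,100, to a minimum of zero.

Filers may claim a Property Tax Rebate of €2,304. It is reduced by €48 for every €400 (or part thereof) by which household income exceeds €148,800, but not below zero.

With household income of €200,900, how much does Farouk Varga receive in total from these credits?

€8,866

Child Care Credit: €200,900 is below the €204,400 cutoff, so the full €5,075 applies.
Veteran's Credit: 13% of the €6,800 excess over €194,100 is €884; credit = €4,675 − €884 = €3,791.
Property Tax Rebate: income exceeds €148,800 by €52,100 → 131 increments × €48 = €6,288 ≥ base, so the credit is €0.
Total: €5,075 + €3,791 + €0 = €8,866.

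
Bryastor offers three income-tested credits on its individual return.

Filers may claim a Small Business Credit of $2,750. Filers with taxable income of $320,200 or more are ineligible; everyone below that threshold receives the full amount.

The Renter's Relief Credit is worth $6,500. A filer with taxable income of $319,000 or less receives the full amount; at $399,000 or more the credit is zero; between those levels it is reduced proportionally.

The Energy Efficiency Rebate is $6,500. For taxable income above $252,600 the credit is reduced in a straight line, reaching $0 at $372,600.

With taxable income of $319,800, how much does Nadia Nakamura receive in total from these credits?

$12,045

Small Business Credit: $319,800 is below the $320,200 cutoff, so the full $2,750 applies.
Renter's Relief Credit: $319,800 is $800 into a $80,000 phase-out range, leaving 79,200/80,000 of the credit: $6,500 × 79,200/80,000 = $6,435.
Energy Efficiency Rebate: $319,800 is $67,200 into a $120,000 phase-out range, leaving 52,800/120,000 of the credit: $6,500 × 52,800/120,000 = $2,860.
Total: $2,750 + $6,435 + $2,860 = $12,045.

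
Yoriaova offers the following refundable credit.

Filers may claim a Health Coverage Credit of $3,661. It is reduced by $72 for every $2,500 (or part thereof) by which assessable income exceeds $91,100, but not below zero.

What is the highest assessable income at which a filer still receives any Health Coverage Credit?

After 50 increments the reduction is 50 × $72 = $3,600, leaving $61; one more increment wipes it out. Increment 50 ends at excess 50 × $2,500 = $125,000, so the highest qualifying income is $91,100 + $125,000 = $216,100.

$216,100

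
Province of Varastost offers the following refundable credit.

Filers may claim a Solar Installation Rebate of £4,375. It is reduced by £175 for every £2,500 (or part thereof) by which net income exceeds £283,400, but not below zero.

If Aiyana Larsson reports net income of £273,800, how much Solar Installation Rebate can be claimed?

£4,375

Solar Installation Rebate: £273,800 is at or below the £283,400 threshold, so the full £4,375 applies.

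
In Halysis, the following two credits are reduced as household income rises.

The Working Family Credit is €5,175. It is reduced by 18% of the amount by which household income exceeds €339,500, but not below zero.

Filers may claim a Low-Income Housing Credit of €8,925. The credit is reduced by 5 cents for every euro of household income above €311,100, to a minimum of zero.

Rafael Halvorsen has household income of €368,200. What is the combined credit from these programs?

€6,079

Working Family Credit: 18% of the €28,700 excess over €339,500 is €5,166; credit = €5,175 − €5,166 = €9.
Low-Income Housing Credit: 5% of the €57,100 excess over €311,100 is €2,855; credit = €8,925 − €2,855 = €6,070.
Total: €9 + €6,070 = €6,079.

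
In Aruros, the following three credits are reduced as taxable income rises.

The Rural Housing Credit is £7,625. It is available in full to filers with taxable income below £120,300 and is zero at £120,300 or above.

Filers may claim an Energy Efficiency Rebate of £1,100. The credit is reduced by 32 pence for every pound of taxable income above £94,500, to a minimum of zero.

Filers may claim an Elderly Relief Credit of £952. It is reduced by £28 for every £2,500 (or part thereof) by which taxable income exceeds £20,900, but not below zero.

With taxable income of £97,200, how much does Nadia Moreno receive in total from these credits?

Rural Housing Credit: £97,200 is below the £120,300 cutoff, so the full £7,625 applies.
Energy Efficiency Rebate: 32% of the £2,700 excess over £94,500 is £864; credit = £1,100 − £864 = £236.
Elderly Relief Credit: income exceeds £20,900 by £76,300, which is 31 full-or-partial £2,500 increments; reduction = 31 × £28 = £868, leaving £84.
Total: £7,625 + £236 + £84 = £7,945.

£7,945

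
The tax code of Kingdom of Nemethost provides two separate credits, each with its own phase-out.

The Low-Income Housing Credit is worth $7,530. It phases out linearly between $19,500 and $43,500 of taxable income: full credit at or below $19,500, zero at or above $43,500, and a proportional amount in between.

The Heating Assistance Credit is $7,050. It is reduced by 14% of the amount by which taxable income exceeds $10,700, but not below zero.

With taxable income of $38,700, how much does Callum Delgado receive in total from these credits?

Low-Income Housing Credit: $38,700 is $19,200 into a $24,000 phase-out range, leaving 4,800/24,000 of the credit: $7,530 × 4,800/24,000 = $1,506.
Heating Assistance Credit: 14% of the $28,000 excess over $10,700 is $3,920; credit = $7,050 − $3,920 = $3,130.
Total: $1,506 + $3,130 = $4,636.

$4,636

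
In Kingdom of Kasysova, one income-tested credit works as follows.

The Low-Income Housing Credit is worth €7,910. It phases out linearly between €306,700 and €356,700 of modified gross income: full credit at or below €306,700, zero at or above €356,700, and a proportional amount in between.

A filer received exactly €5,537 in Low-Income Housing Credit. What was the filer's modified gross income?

€5,537 is 5,537/7,910 of the full €7,910, so 2,373/7,910 of the €50,000 range has been used: income = €306,700 + €50,000 × 2,373/7,910 = €321,700.

€321,700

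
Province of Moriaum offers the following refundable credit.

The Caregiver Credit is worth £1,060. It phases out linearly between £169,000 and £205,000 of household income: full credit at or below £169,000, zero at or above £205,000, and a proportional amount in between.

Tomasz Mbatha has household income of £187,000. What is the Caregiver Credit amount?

£530

Caregiver Credit: £187,000 is £18,000 into a £36,000 phase-out range, leaving 18,000/36,000 of the credit: £1,060 × 18,000/36,000 = £530.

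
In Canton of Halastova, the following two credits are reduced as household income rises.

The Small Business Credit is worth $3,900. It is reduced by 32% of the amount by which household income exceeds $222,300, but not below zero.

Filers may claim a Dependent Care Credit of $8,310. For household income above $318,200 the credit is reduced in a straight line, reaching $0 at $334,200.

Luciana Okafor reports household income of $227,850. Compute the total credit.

$10,434

Small Business Credit: 32% of the $5,550 excess over $222,300 is $1,776; credit = $3,900 − $1,776 = $2,124.
Dependent Care Credit: $227,850 is at or below the $318,200 threshold, so the full $8,310 applies.
Total: $2,124 + $8,310 = $10,434.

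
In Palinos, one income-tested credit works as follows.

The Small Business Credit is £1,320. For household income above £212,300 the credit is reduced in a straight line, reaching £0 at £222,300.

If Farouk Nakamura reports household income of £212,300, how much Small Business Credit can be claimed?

£1,320

Small Business Credit: £212,300 is at or below the £212,300 threshold, so the full £1,320 applies.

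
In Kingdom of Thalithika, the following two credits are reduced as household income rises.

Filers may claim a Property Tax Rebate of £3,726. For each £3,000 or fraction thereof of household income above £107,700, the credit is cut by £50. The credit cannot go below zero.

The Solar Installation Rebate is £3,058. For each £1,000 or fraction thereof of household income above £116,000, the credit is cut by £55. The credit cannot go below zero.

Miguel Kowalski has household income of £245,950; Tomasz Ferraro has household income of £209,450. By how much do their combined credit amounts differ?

Miguel (£245,950): Property Tax Rebate: income exceeds £107,700 by £138,250, which is 47 full-or-partial £3,000 increments; reduction = 47 × £50 = £2,350, leaving £1,376. Solar Installation Rebate: income exceeds £116,000 by £129,950 → 130 increments × £55 = £7,150 ≥ base, so the credit is £0. total £1,376 + £0 = £1,376
Tomasz (£209,450): Property Tax Rebate: income exceeds £107,700 by £101,750, which is 34 full-or-partial £3,000 increments; reduction = 34 × £50 = £1,700, leaving £2,026. Solar Installation Rebate: income exceeds £116,000 by £93,450 → 94 increments × £55 = £5,170 ≥ base, so the credit is £0. total £2,026 + £0 = £2,026
Difference: |£1,376 − £2,026| = £650.

£650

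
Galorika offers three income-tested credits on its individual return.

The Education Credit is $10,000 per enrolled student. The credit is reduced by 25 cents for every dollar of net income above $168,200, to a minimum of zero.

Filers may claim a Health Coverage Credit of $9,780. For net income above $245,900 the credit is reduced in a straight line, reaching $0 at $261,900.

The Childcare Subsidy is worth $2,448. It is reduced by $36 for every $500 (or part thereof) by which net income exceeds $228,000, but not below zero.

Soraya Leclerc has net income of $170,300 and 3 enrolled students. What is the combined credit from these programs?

$41,703

Education Credit: base = 3 × $10,000 = $30,000. 25% of the $2,100 excess over $168,200 is $525; credit = $30,000 − $525 = $29,475.
Health Coverage Credit: $170,300 is at or below the $245,900 threshold, so the full $9,780 applies.
Childcare Subsidy: $170,300 is at or below the $228,000 threshold, so the full $2,448 applies.
Total: $29,475 + $9,780 + $2,448 = $41,703.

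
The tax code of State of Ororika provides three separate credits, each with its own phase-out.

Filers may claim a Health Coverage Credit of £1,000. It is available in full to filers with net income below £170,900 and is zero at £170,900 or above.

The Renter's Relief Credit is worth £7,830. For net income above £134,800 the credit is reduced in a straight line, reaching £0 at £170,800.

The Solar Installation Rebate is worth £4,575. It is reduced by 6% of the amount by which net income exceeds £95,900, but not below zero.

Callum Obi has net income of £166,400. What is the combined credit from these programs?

Health Coverage Credit: £166,400 is below the £170,900 cutoff, so the full £1,000 applies.
Renter's Relief Credit: £166,400 is £31,600 into a £36,000 phase-out range, leaving 4,400/36,000 of the credit: £7,830 × 4,400/36,000 = £957.
Solar Installation Rebate: 6% of the £70,500 excess over £95,900 is £4,230; credit = £4,575 − £4,230 = £345.
Total: £1,000 + £957 + £345 = £2,302.

£2,302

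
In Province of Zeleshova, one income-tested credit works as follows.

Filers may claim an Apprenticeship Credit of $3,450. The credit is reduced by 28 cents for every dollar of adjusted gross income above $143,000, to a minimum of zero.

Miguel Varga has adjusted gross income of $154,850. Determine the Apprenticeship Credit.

$132

Apprenticeship Credit: 28% of the $11,850 excess over $143,000 is $3,318; credit = $3,450 − $3,318 = $132.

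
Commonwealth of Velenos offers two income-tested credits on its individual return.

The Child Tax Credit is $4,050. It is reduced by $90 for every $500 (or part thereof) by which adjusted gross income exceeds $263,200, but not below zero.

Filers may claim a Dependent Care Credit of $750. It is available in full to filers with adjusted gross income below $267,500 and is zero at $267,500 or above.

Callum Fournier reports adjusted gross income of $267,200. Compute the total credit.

$4,080

Child Tax Credit: income exceeds $263,200 by $4,000, which is 8 full-or-partial $500 increments; reduction = 8 × $90 = $720, leaving $3,330.
Dependent Care Credit: $267,200 is below the $267,500 cutoff, so the full $750 applies.
Total: $3,330 + $750 = $4,080.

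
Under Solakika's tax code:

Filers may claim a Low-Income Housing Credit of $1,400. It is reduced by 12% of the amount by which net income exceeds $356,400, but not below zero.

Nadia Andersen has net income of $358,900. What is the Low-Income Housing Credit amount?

$1,100

Low-Income Housing Credit: 12% of the $2,500 excess over $356,400 is $300; credit = $1,400 − $300 = $1,100.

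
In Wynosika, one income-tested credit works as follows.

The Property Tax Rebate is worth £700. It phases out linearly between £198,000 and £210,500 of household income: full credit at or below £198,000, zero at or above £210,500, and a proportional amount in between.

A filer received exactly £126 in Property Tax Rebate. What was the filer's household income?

£208,250

£126 is 126/700 of the full £700, so 574/700 of the £12,500 range has been used: income = £198,000 + £12,500 × 574/700 = £208,250.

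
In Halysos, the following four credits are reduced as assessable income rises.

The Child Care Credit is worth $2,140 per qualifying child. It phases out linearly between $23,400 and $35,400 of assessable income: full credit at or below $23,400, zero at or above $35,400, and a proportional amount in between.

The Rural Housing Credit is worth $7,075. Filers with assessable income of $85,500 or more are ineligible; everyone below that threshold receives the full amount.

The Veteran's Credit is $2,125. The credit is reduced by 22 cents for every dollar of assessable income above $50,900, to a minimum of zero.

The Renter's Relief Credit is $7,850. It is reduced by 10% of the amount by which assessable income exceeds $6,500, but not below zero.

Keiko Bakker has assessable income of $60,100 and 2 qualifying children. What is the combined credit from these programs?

Child Care Credit: base = 2 × $2,140 = $4,280. $60,100 is at or above $35,400, so the credit is $0.
Rural Housing Credit: $60,100 is below the $85,500 cutoff, so the full $7,075 applies.
Veteran's Credit: 22% of the $9,200 excess over $50,900 is $2,024; credit = $2,125 − $2,024 = $101.
Renter's Relief Credit: 10% of the $53,600 excess over $6,500 is $5,360; credit = $7,850 − $5,360 = $2,490.
Total: $0 + $7,075 + $101 + $2,490 = $9,666.

$9,666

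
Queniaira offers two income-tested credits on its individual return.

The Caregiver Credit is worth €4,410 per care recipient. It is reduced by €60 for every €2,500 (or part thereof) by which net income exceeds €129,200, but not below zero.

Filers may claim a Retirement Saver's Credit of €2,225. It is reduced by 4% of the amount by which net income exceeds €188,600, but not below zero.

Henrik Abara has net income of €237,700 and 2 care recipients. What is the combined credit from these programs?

€6,441

Caregiver Credit: base = 2 × €4,410 = €8,820. income exceeds €129,200 by €108,500, which is 44 full-or-partial €2,500 increments; reduction = 44 × €60 = €2,640, leaving €6,180.
Retirement Saver's Credit: 4% of the €49,100 excess over €188,600 is €1,964; credit = €2,225 − €1,964 = €261.
Total: €6,180 + €261 = €6,441.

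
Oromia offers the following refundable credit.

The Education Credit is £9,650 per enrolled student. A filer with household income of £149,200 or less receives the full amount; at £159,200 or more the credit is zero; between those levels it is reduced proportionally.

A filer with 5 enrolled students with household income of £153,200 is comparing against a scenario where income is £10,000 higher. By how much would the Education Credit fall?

£28,950

At £153,200 — base = 5 × £9,650 = £48,250. £153,200 is £4,000 into a £10,000 phase-out range, leaving 6,000/10,000 of the credit: £48,250 × 6,000/10,000 = £28,950.
At £163,200 — base = 5 × £9,650 = £48,250. £163,200 is at or above £159,200, so the credit is £0.
Lost: £28,950 − £0 = £28,950.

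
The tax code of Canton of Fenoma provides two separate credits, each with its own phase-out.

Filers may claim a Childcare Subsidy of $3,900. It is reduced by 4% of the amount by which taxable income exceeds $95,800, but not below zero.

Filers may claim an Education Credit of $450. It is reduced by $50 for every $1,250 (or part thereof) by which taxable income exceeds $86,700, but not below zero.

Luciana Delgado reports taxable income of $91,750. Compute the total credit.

Childcare Subsidy: $91,750 is at or below the $95,800 threshold, so the full $3,900 applies.
Education Credit: income exceeds $86,700 by $5,050, which is 5 full-or-partial $1,250 increments; reduction = 5 × $50 = $250, leaving $200.
Total: $3,900 + $200 = $4,100.

$4,100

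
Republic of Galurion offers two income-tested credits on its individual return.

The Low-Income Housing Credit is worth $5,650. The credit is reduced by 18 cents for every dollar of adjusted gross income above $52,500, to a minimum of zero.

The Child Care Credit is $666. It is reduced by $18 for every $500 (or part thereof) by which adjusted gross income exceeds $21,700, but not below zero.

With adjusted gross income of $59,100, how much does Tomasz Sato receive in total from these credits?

$4,462

Low-Income Housing Credit: 18% of the $6,600 excess over $52,500 is $1,188; credit = $5,650 − $1,188 = $4,462.
Child Care Credit: income exceeds $21,700 by $37,400 → 75 increments × $18 = $1,350 ≥ base, so the credit is $0.
Total: $4,462 + $0 = $4,462.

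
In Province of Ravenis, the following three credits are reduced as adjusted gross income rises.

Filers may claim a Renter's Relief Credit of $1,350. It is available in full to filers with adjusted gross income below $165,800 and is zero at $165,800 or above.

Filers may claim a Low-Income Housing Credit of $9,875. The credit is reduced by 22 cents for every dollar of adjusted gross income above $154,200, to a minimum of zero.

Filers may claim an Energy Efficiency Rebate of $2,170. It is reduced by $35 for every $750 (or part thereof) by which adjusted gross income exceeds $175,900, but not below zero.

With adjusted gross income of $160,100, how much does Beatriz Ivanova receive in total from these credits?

Renter's Relief Credit: $160,100 is below the $165,800 cutoff, so the full $1,350 applies.
Low-Income Housing Credit: 22% of the $5,900 excess over $154,200 is $1,298; credit = $9,875 − $1,298 = $8,577.
Energy Efficiency Rebate: $160,100 is at or below the $175,900 threshold, so the full $2,170 applies.
Total: $1,350 + $8,577 + $2,170 = $12,097.

$12,097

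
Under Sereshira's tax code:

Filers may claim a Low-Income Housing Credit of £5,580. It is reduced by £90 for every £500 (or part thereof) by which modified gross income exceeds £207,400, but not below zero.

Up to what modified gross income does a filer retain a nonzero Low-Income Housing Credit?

After 61 increments the reduction is 61 × £90 = £5,490, leaving £90; one more increment wipes it out. Increment 61 ends at excess 61 × £500 = £30,500, so the highest qualifying income is £207,400 + £30,500 = £237,900.

£237,900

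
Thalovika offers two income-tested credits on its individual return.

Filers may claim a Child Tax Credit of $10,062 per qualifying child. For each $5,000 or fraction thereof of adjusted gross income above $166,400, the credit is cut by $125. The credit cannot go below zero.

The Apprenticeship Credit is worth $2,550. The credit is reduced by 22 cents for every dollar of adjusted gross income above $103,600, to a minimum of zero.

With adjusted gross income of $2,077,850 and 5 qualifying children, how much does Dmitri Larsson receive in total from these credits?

$2,435

Child Tax Credit: base = 5 × $10,062 = $50,310. income exceeds $166,400 by $1,911,450, which is 383 full-or-partial $5,000 increments; reduction = 383 × $125 = $47,875, leaving $2,435.
Apprenticeship Credit: 22% of the $1,974,250 excess over $103,600 is $434,335 ≥ base, so the credit is $0.
Total: $2,435 + $0 = $2,435.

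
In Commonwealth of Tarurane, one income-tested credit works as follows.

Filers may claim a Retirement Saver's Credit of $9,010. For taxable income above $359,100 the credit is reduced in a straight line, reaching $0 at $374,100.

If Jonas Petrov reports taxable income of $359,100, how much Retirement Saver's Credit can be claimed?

$9,010

Retirement Saver's Credit: $359,100 is at or below the $359,100 threshold, so the full $9,010 applies.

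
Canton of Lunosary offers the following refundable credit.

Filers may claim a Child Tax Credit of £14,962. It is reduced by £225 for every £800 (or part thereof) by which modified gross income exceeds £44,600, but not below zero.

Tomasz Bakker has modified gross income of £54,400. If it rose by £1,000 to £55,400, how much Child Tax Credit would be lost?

£225

At £54,400 — income exceeds £44,600 by £9,800, which is 13 full-or-partial £800 increments; reduction = 13 × £225 = £2,925, leaving £12,037.
At £55,400 — income exceeds £44,600 by £10,800, which is 14 full-or-partial £800 increments; reduction = 14 × £225 = £3,150, leaving £11,812.
Lost: £12,037 − £11,812 = £225.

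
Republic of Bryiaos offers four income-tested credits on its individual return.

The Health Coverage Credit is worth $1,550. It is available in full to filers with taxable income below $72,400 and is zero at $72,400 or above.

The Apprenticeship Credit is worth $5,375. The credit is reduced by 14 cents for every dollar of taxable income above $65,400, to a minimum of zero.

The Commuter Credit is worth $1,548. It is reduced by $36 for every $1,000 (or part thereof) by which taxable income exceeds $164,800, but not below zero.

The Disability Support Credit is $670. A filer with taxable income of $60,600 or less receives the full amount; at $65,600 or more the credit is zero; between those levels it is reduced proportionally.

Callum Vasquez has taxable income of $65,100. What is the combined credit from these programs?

Health Coverage Credit: $65,100 is below the $72,400 cutoff, so the full $1,550 applies.
Apprenticeship Credit: $65,100 is at or below the $65,400 threshold, so the full $5,375 applies.
Commuter Credit: $65,100 is at or below the $164,800 threshold, so the full $1,548 applies.
Disability Support Credit: $65,100 is $4,500 into a $5,000 phase-out range, leaving 500/5,000 of the credit: $670 × 500/5,000 = $67.
Total: $1,550 + $5,375 + $1,548 + $67 = $8,540.

$8,540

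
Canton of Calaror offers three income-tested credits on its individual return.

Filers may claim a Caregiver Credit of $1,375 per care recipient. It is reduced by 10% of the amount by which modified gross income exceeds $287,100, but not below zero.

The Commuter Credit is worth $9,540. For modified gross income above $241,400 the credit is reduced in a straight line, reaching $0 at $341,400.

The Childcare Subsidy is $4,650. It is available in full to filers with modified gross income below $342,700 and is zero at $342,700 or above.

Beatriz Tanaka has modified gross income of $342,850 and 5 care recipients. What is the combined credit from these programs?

Caregiver Credit: base = 5 × $1,375 = $6,875. 10% of the $55,750 excess over $287,100 is $5,575; credit = $6,875 − $5,575 = $1,300.
Commuter Credit: $342,850 is at or above $341,400, so the credit is $0.
Childcare Subsidy: $342,850 meets or exceeds the $342,700 cutoff, so the credit is $0.
Total: $1,300 + $0 + $0 = $1,300.

$1,300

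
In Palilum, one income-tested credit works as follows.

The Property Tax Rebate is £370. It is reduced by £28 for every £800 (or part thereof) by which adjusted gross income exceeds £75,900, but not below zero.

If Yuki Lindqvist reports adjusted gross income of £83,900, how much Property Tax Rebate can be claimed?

Property Tax Rebate: income exceeds £75,900 by £8,000, which is 10 full-or-partial £800 increments; reduction = 10 × £28 = £280, leaving £90.

£90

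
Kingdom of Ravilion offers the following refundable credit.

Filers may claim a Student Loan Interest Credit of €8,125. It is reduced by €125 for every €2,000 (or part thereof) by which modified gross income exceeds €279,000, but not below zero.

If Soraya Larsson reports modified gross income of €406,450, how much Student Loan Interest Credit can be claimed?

€125

Student Loan Interest Credit: income exceeds €279,000 by €127,450, which is 64 full-or-partial €2,000 increments; reduction = 64 × €125 = €8,000, leaving €125.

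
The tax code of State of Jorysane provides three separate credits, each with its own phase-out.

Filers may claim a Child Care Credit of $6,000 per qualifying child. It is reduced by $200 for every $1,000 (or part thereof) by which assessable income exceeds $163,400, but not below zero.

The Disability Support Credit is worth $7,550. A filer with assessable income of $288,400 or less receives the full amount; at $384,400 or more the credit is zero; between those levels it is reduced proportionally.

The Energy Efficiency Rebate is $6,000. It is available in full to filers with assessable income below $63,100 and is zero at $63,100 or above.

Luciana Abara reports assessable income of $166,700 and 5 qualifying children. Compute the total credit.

$36,750

Child Care Credit: base = 5 × $6,000 = $30,000. income exceeds $163,400 by $3,300, which is 4 full-or-partial $1,000 increments; reduction = 4 × $200 = $800, leaving $29,200.
Disability Support Credit: $166,700 is at or below the $288,400 threshold, so the full $7,550 applies.
Energy Efficiency Rebate: $166,700 meets or exceeds the $63,100 cutoff, so the credit is $0.
Total: $29,200 + $7,550 + $0 = $36,750.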